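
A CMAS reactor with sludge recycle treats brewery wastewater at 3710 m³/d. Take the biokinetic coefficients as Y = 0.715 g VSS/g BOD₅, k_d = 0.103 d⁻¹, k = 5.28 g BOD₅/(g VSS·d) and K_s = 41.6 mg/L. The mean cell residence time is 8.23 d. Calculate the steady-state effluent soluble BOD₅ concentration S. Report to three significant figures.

S ≈ 2.63 mg/L

For a completely mixed reactor with recycle the Lawrence–McCarty relation gives S = K_s·(1 + k_d·θ_c) / [θ_c·(Y·k − k_d) − 1] = 41.6 × (1 + 0.103 × 8.23) / [8.23 × (0.715 × 5.28 − 0.103) − 1] = 76.86 / 29.22 = 2.630 mg/L.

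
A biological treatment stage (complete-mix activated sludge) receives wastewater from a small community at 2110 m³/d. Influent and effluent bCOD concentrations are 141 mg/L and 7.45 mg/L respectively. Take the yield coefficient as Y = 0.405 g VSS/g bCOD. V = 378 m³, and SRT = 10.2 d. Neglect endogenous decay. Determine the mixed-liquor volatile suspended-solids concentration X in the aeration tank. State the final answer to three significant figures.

X = Y·Q·ΔS·θ_c / V = 0.405 × 2110 × (141 − 7.45) × 10.2 / 378 = 3080 mg/L.

X ≈ 3080 mg/L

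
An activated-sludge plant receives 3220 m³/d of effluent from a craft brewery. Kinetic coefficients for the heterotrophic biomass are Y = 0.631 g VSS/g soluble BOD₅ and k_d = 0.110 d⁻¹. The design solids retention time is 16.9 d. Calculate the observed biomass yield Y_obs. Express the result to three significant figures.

Correct the yield for decay: Y_obs = Y/(1 + k_d θ_c) = 0.631 / (1 + 0.110 × 16.9) = 0.631 / 2.859 = 0.2207.

Y_obs ≈ 0.221 g VSS/g soluble BOD₅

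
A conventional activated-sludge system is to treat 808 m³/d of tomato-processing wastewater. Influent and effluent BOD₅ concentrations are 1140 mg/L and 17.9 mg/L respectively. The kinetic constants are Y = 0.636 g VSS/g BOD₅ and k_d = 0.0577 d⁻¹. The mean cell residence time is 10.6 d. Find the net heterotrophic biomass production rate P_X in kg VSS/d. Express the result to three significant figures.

P_X ≈ 358 kg VSS/d

Y_obs = Y / (1 + k_d θ_c) = 0.636 / (1 + 0.0577 × 10.6) = 0.636 / 1.612 = 0.3946.
ΔS = 1140 − 17.9 = 1122 mg/L, so the substrate removal rate is 808 × 1122/1000 = 906.7 kg BOD₅/d.
P_X = Y_obs · Q(S₀ − S) = 0.3946 × 906.7 = 357.8 kg VSS/d.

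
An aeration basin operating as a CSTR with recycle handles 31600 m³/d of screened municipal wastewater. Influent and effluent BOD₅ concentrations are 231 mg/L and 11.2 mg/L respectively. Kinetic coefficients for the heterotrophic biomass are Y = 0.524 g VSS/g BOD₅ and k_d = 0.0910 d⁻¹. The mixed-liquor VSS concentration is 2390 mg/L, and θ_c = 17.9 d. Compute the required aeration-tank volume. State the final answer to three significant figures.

Rearranging the biomass balance for a CMAS with decay, V = Y·Q·ΔS·θ_c / [X·(1+k_d θ_c)] = 0.524 × 31600 × (231 − 11.2) × 17.9 / [2390 × (1 + 0.0910 × 17.9)] = 6.51×10^7 / 6283 = 10369 m³.

V ≈ 10400 m³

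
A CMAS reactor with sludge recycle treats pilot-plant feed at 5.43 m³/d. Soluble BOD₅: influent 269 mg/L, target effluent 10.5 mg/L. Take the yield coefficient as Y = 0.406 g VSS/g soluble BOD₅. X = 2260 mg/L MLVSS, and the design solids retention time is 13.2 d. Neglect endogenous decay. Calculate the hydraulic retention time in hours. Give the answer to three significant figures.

τ ≈ 14.7 h

Biomass mass balance (decay neglected): V·X = Y·Q·(S₀ − S)·θ_c, so V = 0.406 × 5.43 × (269 − 10.5) × 13.2 / 2260 = 3.329 m³.
Hydraulic retention time τ = V/Q = 3.329 / 5.43 = 0.6130 d = 14.71 h.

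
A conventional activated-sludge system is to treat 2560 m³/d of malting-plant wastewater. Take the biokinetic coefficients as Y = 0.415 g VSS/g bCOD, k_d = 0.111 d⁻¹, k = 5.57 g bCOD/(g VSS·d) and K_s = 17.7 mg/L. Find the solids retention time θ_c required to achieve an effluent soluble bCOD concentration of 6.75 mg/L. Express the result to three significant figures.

Specific growth rate at S = 6.75 mg/L: μ = YkS/(K_s+S) = 0.415·5.57·6.75/(17.7+6.75) = 0.6382 d⁻¹.
Then 1/θ_c = μ − k_d = 0.6382 − 0.111 = 0.5272 d⁻¹, giving θ_c = 1.897 d.

θ_c ≈ 1.90 d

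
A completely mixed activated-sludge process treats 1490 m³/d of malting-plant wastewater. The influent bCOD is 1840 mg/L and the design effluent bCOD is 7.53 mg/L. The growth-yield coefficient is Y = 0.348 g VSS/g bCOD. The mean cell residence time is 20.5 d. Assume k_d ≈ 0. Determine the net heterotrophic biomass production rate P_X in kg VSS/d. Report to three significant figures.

P_X ≈ 950 kg VSS/d

With endogenous decay neglected, the observed yield equals the true yield: Y_obs = Y = 0.348 g VSS/g bCOD.
ΔS = 1840 − 7.53 = 1832 mg/L, so the substrate removal rate is 1490 × 1832/1000 = 2730 kg bCOD/d.
Net biomass production P_X = Y_obs × Q·(S₀ − S) = 0.3480 × 2730 = 950.2 kg VSS/d.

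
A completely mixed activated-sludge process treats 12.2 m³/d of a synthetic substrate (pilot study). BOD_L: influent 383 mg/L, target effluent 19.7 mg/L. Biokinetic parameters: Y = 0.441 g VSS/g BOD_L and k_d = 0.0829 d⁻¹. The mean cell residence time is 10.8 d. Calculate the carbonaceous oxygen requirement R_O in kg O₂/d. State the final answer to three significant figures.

The observed yield is Y_obs = Y/(1 + k_d·θ_c) = 0.441 / (1 + 0.0829 × 10.8) = 0.441 / 1.895 = 0.2327 g VSS per g BOD_L removed.
Substrate removed = Q·(S₀ − S) = 12.2 m³/d × (383 − 19.7) g/m³ = 4.43×10^3 g/d = 4.432 kg/d.
Net sludge production P_X = 0.2327 × 4.432 = 1.031 kg VSS/d.
Carbonaceous O₂ demand = substrate oxidised − cell-mass equivalent = 4.432 − 1.42 × 1.031 = 2.968 kg O₂/d.

R_O ≈ 2.97 kg O₂/d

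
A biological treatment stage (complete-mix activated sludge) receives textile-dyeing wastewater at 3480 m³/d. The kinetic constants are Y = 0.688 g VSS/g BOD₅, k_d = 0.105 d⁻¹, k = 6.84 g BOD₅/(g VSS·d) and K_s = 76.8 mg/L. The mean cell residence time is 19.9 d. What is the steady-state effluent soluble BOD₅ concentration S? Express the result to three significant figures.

Effluent substrate depends only on kinetics and SRT: S = K_s(1 + k_d θ_c) / [θ_c(Yk − k_d) − 1] = 76.8 × (1 + 0.105 × 19.9) / [19.9 × (0.688 × 6.84 − 0.105) − 1] = 237.3 / 90.56 = 2.620 mg/L.

S ≈ 2.62 mg/L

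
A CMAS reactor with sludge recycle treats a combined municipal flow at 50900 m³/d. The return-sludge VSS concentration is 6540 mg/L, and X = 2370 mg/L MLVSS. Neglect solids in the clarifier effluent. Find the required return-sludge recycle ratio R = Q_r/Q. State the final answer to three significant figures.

Solids balance on the clarifier gives (1+R)X = R·X_r, so R = X/(X_r − X) = 2370 / (6540 − 2370) = 0.5683.

R ≈ 0.568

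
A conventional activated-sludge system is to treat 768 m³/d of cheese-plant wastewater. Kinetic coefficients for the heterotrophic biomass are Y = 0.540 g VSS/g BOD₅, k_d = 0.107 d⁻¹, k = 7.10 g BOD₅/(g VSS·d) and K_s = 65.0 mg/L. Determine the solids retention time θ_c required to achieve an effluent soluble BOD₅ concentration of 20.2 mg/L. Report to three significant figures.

θ_c ≈ 1.25 d

At the target effluent, Y k S/(K_s+S) = 0.540×7.10×20.2/85.20 = 0.9090 d⁻¹.
Then 1/θ_c = μ − k_d = 0.9090 − 0.107 = 0.8020 d⁻¹, giving θ_c = 1.247 d.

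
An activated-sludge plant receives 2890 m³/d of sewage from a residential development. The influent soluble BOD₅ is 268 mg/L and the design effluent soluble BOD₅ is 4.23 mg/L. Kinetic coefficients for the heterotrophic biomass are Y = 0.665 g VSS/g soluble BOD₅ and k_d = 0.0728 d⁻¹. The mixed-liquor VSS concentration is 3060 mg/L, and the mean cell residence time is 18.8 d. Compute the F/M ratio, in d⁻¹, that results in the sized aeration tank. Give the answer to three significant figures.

F/M ≈ 0.192 d⁻¹

Steady-state biomass mass balance: V·X·(1 + k_d·θ_c) = Y·Q·(S₀ − S)·θ_c, so V = 0.665 × 2890 × (268 − 4.23) × 18.8 / [3060 × (1 + 0.0728 × 18.8)] = 9.53×10^6 / 7248 = 1315 m³.
F/M = applied load / biomass = Q·S₀/(V·X) = 2890 × 268 / (1315 × 3060) = 0.1925 d⁻¹.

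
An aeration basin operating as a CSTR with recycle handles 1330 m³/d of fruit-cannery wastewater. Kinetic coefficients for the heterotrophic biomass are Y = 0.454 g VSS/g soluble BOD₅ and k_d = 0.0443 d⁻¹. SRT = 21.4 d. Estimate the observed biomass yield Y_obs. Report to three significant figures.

Y_obs ≈ 0.233 g VSS/g soluble BOD₅

Observed yield with endogenous decay: Y_obs = Y / (1 + k_d·θ_c) = 0.454 / (1 + 0.0443 × 21.4) = 0.454 / 1.948 = 0.2331 g VSS/g soluble BOD₅.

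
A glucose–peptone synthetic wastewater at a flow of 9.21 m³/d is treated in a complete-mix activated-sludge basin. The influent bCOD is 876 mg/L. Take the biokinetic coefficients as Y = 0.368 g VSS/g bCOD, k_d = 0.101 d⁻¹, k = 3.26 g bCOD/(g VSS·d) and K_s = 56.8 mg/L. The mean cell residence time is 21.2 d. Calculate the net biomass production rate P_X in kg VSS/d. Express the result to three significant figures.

Effluent substrate depends only on kinetics and SRT: S = K_s(1 + k_d θ_c) / [θ_c(Yk − k_d) − 1] = 56.8 × (1 + 0.101 × 21.2) / [21.2 × (0.368 × 3.26 − 0.101) − 1] = 178.4 / 22.29 = 8.004 mg/L.
Observed yield with endogenous decay: Y_obs = Y / (1 + k_d·θ_c) = 0.368 / (1 + 0.101 × 21.2) = 0.368 / 3.141 = 0.1172 g VSS/g bCOD.
Mass of bCOD removed per day: Q(S₀ − S) = 9.21 × 868.0 g/m³ = 7.994 kg/d.
Net biomass production P_X = Y_obs × Q·(S₀ − S) = 0.1172 × 7.994 = 0.9366 kg VSS/d.

P_X ≈ 0.937 kg VSS/d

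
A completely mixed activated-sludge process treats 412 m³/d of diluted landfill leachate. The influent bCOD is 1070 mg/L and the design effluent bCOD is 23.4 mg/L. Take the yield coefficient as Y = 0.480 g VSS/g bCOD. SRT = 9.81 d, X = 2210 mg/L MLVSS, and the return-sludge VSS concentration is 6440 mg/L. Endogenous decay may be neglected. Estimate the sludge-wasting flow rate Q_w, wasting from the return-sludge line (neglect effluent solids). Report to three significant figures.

Q_w ≈ 32.1 m³/d

V·X = Y·Q·ΔS·θ_c gives V = 0.480 × 412 × (1070 − 23.4) × 9.81 / 2210 = 918.7 m³.
Q_w = (V·X)/(θ_c X_r) = 918.7 × 2210 / (9.81 × 6440) = 32.14 m³/d.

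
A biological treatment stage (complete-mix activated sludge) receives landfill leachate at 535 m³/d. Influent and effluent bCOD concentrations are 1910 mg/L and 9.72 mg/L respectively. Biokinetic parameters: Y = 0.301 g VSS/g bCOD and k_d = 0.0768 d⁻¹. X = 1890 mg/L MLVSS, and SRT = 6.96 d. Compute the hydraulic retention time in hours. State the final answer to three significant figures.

τ ≈ 32.9 h

Steady-state biomass mass balance: V·X·(1 + k_d·θ_c) = Y·Q·(S₀ − S)·θ_c, so V = 0.301 × 535 × (1910 − 9.72) × 6.96 / [1890 × (1 + 0.0768 × 6.96)] = 2.13×10^6 / 2900 = 734.4 m³.
HRT = V/Q = 734.4 m³ / 535 m³·d⁻¹ = 1.373 d × 24 = 32.94 h.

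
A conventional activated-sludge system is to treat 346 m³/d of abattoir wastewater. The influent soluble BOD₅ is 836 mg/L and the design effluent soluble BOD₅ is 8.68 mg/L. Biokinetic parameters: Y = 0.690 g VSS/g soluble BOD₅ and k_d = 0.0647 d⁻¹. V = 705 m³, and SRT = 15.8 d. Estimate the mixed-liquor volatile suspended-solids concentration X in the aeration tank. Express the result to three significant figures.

Solving the biomass balance for X: X = Y Q (S₀−S) θ_c / [V (1+k_d θ_c)] = 0.690 × 346 × (836 − 8.68) × 15.8 / [705 × (1 + 0.0647 × 15.8)] = 2189 mg/L.

X ≈ 2190 mg/L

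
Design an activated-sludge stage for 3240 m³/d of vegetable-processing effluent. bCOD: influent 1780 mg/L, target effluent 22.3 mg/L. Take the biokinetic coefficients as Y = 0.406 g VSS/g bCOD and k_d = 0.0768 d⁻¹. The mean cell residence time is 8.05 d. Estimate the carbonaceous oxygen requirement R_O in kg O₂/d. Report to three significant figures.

R_O ≈ 3670 kg O₂/d

Correct the yield for decay: Y_obs = Y/(1 + k_d θ_c) = 0.406 / (1 + 0.0768 × 8.05) = 0.406 / 1.618 = 0.2509.
ΔS = 1780 − 22.3 = 1758 mg/L, so the substrate removal rate is 3240 × 1758/1000 = 5695 kg bCOD/d.
P_X = Y_obs·Q·(S₀ − S) = 0.2509 × 5695 = 1429 kg VSS/d.
R_O = Q·(S₀ − S) − 1.42·P_X = 5695 − 1.42 × 1429 = 3666 kg O₂/d.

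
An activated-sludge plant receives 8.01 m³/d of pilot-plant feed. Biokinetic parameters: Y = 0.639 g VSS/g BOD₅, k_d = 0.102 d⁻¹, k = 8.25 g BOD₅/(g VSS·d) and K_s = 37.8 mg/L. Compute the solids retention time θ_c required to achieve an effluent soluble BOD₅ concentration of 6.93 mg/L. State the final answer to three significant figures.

θ_c ≈ 1.40 d

Specific growth rate at S = 6.93 mg/L: μ = YkS/(K_s+S) = 0.639·8.25·6.93/(37.8+6.93) = 0.8167 d⁻¹.
1/θ_c = 0.8167 − 0.102 = 0.7147 d⁻¹, so θ_c = 1.399 d.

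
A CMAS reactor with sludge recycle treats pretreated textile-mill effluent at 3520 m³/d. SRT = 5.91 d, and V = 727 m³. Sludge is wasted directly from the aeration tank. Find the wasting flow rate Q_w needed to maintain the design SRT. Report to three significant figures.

Wasting from the aeration tank: Q_w = V / θ_c = 727.0 / 5.91 = 123.0 m³/d.

Q_w ≈ 123 m³/d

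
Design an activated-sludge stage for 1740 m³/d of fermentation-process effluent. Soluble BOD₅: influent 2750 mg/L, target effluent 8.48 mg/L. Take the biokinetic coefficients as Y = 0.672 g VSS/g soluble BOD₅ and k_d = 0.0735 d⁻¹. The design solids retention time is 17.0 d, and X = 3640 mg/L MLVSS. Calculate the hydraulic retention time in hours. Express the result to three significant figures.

τ ≈ 91.8 h

Rearranging the biomass balance for a CMAS with decay, V = Y·Q·ΔS·θ_c / [X·(1+k_d θ_c)] = 0.672 × 1740 × (2750 − 8.48) × 17.0 / [3640 × (1 + 0.0735 × 17.0)] = 5.45×10^7 / 8188 = 6655 m³.
HRT = V/Q = 6655 m³ / 1740 m³·d⁻¹ = 3.825 d × 24 = 91.80 h.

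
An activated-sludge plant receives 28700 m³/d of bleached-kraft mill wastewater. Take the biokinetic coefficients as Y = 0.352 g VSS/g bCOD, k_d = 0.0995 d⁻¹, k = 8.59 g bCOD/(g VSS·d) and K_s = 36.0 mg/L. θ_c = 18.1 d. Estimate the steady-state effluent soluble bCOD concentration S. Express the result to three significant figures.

S ≈ 1.94 mg/L

For a completely mixed reactor with recycle the Lawrence–McCarty relation gives S = K_s·(1 + k_d·θ_c) / [θ_c·(Y·k − k_d) − 1] = 36.0 × (1 + 0.0995 × 18.1) / [18.1 × (0.352 × 8.59 − 0.0995) − 1] = 100.8 / 51.93 = 1.942 mg/L.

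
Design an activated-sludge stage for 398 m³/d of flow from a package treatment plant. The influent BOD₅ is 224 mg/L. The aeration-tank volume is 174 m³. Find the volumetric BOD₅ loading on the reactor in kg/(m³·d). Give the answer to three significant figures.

L_v = Q S₀ / V = 398 × 224 × 10⁻³ / 174.0 = 0.5124 kg/(m³·d).

L_v ≈ 0.512 kg BOD₅/(m³·d)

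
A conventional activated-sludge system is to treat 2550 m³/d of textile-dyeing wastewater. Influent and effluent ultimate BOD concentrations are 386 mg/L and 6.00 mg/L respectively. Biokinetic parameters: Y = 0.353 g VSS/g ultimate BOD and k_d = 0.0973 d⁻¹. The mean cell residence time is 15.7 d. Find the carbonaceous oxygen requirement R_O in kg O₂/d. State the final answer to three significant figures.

Observed yield with endogenous decay: Y_obs = Y / (1 + k_d·θ_c) = 0.353 / (1 + 0.0973 × 15.7) = 0.353 / 2.528 = 0.1397 g VSS/g ultimate BOD.
Q·(S₀ − S) = 2550 × (386 − 6.00) × 10⁻³ = 969.0 kg/d removed.
Net sludge production P_X = 0.1397 × 969.0 = 135.3 kg VSS/d.
R_O = Q·ΔS − 1.42 P_X = 969.0 − 192.2 = 776.8 kg O₂/d.

R_O ≈ 777 kg O₂/d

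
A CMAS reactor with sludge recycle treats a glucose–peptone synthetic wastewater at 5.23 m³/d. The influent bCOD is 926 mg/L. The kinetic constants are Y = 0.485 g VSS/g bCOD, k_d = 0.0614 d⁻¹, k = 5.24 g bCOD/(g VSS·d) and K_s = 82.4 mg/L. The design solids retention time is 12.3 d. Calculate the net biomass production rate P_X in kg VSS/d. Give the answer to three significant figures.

Effluent substrate depends only on kinetics and SRT: S = K_s(1 + k_d θ_c) / [θ_c(Yk − k_d) − 1] = 82.4 × (1 + 0.0614 × 12.3) / [12.3 × (0.485 × 5.24 − 0.0614) − 1] = 144.6 / 29.50 = 4.902 mg/L.
Correct the yield for decay: Y_obs = Y/(1 + k_d θ_c) = 0.485 / (1 + 0.0614 × 12.3) = 0.485 / 1.755 = 0.2763.
Mass of bCOD removed per day: Q(S₀ − S) = 5.23 × 921.1 g/m³ = 4.817 kg/d.
So the net sludge growth is P_X = 0.2763 × 4.817 = 1.331 kg VSS/d.

P_X ≈ 1.33 kg VSS/d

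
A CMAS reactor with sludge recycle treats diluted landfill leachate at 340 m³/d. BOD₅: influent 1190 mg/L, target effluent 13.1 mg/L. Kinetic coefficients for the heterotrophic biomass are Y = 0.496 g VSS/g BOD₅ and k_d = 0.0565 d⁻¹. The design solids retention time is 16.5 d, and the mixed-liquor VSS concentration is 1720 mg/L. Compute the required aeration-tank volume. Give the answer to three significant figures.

V ≈ 985 m³

From the SRT design equation V = Y Q (S₀−S) θ_c / [X (1 + k_d θ_c)] = 0.496 × 340 × (1190 − 13.1) × 16.5 / [1720 × (1 + 0.0565 × 16.5)] = 3.27×10^6 / 3323 = 985.4 m³.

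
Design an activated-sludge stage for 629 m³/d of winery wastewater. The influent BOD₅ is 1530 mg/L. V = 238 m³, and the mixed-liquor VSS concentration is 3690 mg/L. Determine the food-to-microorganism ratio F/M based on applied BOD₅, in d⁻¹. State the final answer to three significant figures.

F/M ≈ 1.10 d⁻¹

F/M = applied load / biomass = Q·S₀/(V·X) = 629 × 1530 / (238.0 × 3690) = 1.096 d⁻¹.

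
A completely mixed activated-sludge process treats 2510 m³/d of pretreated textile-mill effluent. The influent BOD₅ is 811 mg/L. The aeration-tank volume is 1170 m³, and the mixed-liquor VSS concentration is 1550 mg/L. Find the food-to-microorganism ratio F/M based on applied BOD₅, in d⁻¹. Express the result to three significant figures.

F/M = Q·S₀ / (V·X) = 2510 × 811 / (1170 × 1550) = 1.122 g BOD₅·(g VSS·d)⁻¹.

F/M ≈ 1.12 d⁻¹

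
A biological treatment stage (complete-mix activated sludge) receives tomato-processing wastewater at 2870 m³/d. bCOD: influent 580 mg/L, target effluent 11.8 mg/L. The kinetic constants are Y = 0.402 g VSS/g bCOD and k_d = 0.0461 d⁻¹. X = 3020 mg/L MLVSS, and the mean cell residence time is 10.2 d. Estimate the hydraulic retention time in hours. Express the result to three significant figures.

From the SRT design equation V = Y Q (S₀−S) θ_c / [X (1 + k_d θ_c)] = 0.402 × 2870 × (580 − 11.8) × 10.2 / [3020 × (1 + 0.0461 × 10.2)] = 6.69×10^6 / 4440 = 1506 m³.
τ = V/Q = 1506/2870 = 0.5247 d, or 12.59 h.

τ ≈ 12.6 h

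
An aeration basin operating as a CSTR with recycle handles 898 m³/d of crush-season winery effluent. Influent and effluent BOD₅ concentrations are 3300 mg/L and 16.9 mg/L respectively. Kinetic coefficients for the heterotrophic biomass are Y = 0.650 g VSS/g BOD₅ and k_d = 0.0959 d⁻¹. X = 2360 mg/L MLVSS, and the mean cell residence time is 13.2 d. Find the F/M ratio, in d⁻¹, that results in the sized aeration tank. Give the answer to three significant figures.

Rearranging the biomass balance for a CMAS with decay, V = Y·Q·ΔS·θ_c / [X·(1+k_d θ_c)] = 0.650 × 898 × (3300 − 16.9) × 13.2 / [2360 × (1 + 0.0959 × 13.2)] = 2.53×10^7 / 5347 = 4730 m³.
F/M = applied load / biomass = Q·S₀/(V·X) = 898 × 3300 / (4730 × 2360) = 0.2654 d⁻¹.

F/M ≈ 0.265 d⁻¹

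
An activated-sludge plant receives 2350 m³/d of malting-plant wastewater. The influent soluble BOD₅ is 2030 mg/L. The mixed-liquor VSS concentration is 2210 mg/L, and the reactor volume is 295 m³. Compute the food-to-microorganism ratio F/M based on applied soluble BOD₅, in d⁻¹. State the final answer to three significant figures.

Food-to-microorganism ratio F/M = Q S₀ / (V X) = 2350 × 2030 / (295.0 × 2210) = 7.317 d⁻¹.

F/M ≈ 7.32 d⁻¹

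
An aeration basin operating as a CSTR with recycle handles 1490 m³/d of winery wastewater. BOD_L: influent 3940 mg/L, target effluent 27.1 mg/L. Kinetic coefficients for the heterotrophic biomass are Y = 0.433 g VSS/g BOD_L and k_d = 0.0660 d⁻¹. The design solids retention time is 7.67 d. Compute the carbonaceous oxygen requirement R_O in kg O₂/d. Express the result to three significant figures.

R_O ≈ 3450 kg O₂/d

Observed yield with endogenous decay: Y_obs = Y / (1 + k_d·θ_c) = 0.433 / (1 + 0.0660 × 7.67) = 0.433 / 1.506 = 0.2875 g VSS/g BOD_L.
ΔS = 3940 − 27.1 = 3913 mg/L, so the substrate removal rate is 1490 × 3913/1000 = 5830 kg BOD_L/d.
Net sludge production P_X = 0.2875 × 5830 = 1676 kg VSS/d.
R_O = Q·ΔS − 1.42 P_X = 5830 − 2380 = 3450 kg O₂/d.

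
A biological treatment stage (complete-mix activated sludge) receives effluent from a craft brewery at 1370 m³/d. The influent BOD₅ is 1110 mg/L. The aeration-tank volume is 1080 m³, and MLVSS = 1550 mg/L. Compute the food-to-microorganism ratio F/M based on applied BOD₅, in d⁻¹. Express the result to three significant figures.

F/M ≈ 0.908 d⁻¹

F/M = applied load / biomass = Q·S₀/(V·X) = 1370 × 1110 / (1080 × 1550) = 0.9084 d⁻¹.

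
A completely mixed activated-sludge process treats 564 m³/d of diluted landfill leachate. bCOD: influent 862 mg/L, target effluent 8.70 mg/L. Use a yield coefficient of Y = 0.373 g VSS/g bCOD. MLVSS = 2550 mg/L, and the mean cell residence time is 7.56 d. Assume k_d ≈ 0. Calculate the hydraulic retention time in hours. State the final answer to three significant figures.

τ ≈ 22.6 h

Biomass mass balance (decay neglected): V·X = Y·Q·(S₀ − S)·θ_c, so V = 0.373 × 564 × (862 − 8.70) × 7.56 / 2550 = 532.2 m³.
HRT = V/Q = 532.2 m³ / 564 m³·d⁻¹ = 0.9436 d × 24 = 22.65 h.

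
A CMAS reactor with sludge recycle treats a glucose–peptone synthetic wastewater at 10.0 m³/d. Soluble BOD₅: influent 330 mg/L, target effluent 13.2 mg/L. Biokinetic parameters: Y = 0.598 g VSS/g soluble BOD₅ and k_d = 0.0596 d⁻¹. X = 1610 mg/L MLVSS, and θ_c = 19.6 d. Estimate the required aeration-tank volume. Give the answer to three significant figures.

V ≈ 10.6 m³

Rearranging the biomass balance for a CMAS with decay, V = Y·Q·ΔS·θ_c / [X·(1+k_d θ_c)] = 0.598 × 10.0 × (330 − 13.2) × 19.6 / [1610 × (1 + 0.0596 × 19.6)] = 3.71×10^4 / 3491 = 10.64 m³.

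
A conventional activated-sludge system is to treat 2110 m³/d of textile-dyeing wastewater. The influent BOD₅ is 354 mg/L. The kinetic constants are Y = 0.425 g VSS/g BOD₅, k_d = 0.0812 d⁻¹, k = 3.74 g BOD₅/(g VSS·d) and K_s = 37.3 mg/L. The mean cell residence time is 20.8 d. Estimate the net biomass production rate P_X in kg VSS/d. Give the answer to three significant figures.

Effluent substrate depends only on kinetics and SRT: S = K_s(1 + k_d θ_c) / [θ_c(Yk − k_d) − 1] = 37.3 × (1 + 0.0812 × 20.8) / [20.8 × (0.425 × 3.74 − 0.0812) − 1] = 100.3 / 30.37 = 3.302 mg/L.
The observed yield is Y_obs = Y/(1 + k_d·θ_c) = 0.425 / (1 + 0.0812 × 20.8) = 0.425 / 2.689 = 0.1581 g VSS per g BOD₅ removed.
Q·(S₀ − S) = 2110 × (354 − 3.30) × 10⁻³ = 740.0 kg/d removed.
Biomass produced: P_X = Y_obs·Q·ΔS = 0.1581 × 740.0 ≈ 117.0 kg VSS/d.

P_X ≈ 117 kg VSS/d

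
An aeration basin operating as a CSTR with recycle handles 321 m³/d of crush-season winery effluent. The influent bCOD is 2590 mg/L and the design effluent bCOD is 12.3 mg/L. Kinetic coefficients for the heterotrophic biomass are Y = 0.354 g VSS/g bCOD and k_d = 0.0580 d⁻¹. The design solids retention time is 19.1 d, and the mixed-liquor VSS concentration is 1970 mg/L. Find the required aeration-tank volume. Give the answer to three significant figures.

From the SRT design equation V = Y Q (S₀−S) θ_c / [X (1 + k_d θ_c)] = 0.354 × 321 × (2590 − 12.3) × 19.1 / [1970 × (1 + 0.0580 × 19.1)] = 5.59×10^6 / 4152 = 1347 m³.

V ≈ 1350 m³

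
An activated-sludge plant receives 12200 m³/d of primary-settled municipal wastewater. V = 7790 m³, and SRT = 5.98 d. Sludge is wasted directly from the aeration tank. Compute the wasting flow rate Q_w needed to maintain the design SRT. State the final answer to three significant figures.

Q_w ≈ 1300 m³/d

With mixed-liquor wasting, θ_c = V/Q_w, so Q_w = V/θ_c = 7790/5.98 = 1303 m³/d.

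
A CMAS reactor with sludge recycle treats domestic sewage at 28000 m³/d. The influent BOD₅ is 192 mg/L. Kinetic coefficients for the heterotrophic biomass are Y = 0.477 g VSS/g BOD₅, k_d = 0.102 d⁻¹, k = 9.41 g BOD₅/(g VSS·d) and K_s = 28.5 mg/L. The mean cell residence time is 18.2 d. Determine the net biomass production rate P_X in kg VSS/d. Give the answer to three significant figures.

From the Monod/SRT balance for a CMAS, S = K_s·(1+k_d θ_c)/[θ_c·(Y k − k_d) − 1] = 28.5 × (1 + 0.102 × 18.2) / [18.2 × (0.477 × 9.41 − 0.102) − 1] = 81.41 / 78.84 = 1.033 mg/L.
Y_obs = Y / (1 + k_d θ_c) = 0.477 / (1 + 0.102 × 18.2) = 0.477 / 2.856 = 0.1670.
ΔS = 192 − 1.03 = 191.0 mg/L, so the substrate removal rate is 28000 × 191.0/1000 = 5347 kg BOD₅/d.
Net biomass production P_X = Y_obs × Q·(S₀ − S) = 0.1670 × 5347 = 892.9 kg VSS/d.

P_X ≈ 893 kg VSS/d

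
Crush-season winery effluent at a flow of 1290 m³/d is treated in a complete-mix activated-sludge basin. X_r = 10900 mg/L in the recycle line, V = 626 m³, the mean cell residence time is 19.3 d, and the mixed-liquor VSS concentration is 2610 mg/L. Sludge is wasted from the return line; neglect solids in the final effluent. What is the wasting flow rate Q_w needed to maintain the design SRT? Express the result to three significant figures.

Q_w ≈ 7.77 m³/d

Q_w = (V·X)/(θ_c X_r) = 626.0 × 2610 / (19.3 × 10900) = 7.767 m³/d.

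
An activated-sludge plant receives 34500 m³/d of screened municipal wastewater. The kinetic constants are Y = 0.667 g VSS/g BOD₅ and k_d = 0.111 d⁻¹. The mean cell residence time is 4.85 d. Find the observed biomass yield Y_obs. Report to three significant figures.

Y_obs ≈ 0.434 g VSS/g BOD₅

Correct the yield for decay: Y_obs = Y/(1 + k_d θ_c) = 0.667 / (1 + 0.111 × 4.85) = 0.667 / 1.538 = 0.4336.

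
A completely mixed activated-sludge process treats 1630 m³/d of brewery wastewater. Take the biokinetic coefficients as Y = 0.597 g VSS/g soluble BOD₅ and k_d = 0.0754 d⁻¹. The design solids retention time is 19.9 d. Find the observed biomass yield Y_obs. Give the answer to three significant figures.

Y_obs ≈ 0.239 g VSS/g soluble BOD₅

Correct the yield for decay: Y_obs = Y/(1 + k_d θ_c) = 0.597 / (1 + 0.0754 × 19.9) = 0.597 / 2.500 = 0.2388.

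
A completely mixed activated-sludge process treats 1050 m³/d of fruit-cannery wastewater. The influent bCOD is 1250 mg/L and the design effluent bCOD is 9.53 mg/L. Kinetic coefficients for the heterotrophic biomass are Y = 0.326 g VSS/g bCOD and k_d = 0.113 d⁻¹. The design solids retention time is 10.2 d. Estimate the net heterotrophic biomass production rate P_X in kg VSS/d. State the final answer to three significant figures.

P_X ≈ 197 kg VSS/d

Observed yield with endogenous decay: Y_obs = Y / (1 + k_d·θ_c) = 0.326 / (1 + 0.113 × 10.2) = 0.326 / 2.153 = 0.1514 g VSS/g bCOD.
Substrate removed = Q·(S₀ − S) = 1050 m³/d × (1250 − 9.53) g/m³ = 1.3×10^6 g/d = 1302 kg/d.
Net biomass production P_X = Y_obs × Q·(S₀ − S) = 0.1514 × 1302 = 197.3 kg VSS/d.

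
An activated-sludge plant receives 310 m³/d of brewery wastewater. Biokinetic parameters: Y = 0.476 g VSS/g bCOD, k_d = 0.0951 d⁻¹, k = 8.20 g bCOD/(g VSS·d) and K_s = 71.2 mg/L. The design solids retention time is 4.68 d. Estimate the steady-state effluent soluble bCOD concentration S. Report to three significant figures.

S ≈ 6.12 mg/L

Effluent substrate depends only on kinetics and SRT: S = K_s(1 + k_d θ_c) / [θ_c(Yk − k_d) − 1] = 71.2 × (1 + 0.0951 × 4.68) / [4.68 × (0.476 × 8.20 − 0.0951) − 1] = 102.9 / 16.82 = 6.116 mg/L.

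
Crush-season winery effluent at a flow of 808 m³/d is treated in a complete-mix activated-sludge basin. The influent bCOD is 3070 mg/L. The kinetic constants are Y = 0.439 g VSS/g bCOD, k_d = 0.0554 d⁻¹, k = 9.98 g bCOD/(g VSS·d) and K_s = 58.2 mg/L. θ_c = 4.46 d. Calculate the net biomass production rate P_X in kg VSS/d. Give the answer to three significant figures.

P_X ≈ 872 kg VSS/d

Effluent substrate depends only on kinetics and SRT: S = K_s(1 + k_d θ_c) / [θ_c(Yk − k_d) − 1] = 58.2 × (1 + 0.0554 × 4.46) / [4.46 × (0.439 × 9.98 − 0.0554) − 1] = 72.58 / 18.29 = 3.968 mg/L.
Y_obs = Y / (1 + k_d θ_c) = 0.439 / (1 + 0.0554 × 4.46) = 0.439 / 1.247 = 0.3520.
Q·(S₀ − S) = 808 × (3070 − 3.97) × 10⁻³ = 2477 kg/d removed.
Net biomass production P_X = Y_obs × Q·(S₀ − S) = 0.3520 × 2477 = 872.1 kg VSS/d.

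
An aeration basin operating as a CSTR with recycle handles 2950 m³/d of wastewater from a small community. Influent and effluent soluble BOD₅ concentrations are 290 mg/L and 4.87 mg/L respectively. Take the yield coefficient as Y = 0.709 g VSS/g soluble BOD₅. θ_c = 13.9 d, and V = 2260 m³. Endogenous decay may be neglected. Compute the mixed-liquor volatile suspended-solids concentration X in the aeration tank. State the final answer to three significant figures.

X ≈ 3670 mg/L

From V·X = Y·Q·(S₀ − S)·θ_c (decay neglected): X = 0.709 × 2950 × (290 − 4.87) × 13.9 / 2260 = 3668 mg/L.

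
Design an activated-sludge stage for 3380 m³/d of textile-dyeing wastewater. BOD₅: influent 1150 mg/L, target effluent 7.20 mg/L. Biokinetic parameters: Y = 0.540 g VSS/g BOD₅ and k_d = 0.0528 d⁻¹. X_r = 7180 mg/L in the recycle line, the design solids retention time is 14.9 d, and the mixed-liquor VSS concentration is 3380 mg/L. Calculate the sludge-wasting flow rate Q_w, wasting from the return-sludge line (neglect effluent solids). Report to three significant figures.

From the SRT design equation V = Y Q (S₀−S) θ_c / [X (1 + k_d θ_c)] = 0.540 × 3380 × (1150 − 7.20) × 14.9 / [3380 × (1 + 0.0528 × 14.9)] = 3.11×10^7 / 6039 = 5146 m³.
θ_c = V·X/(Q_w·X_r) when wasting from the recycle, so Q_w = V·X/(θ_c·X_r) = 5146 × 3380 / (14.9 × 7180) = 162.6 m³/d.

Q_w ≈ 163 m³/d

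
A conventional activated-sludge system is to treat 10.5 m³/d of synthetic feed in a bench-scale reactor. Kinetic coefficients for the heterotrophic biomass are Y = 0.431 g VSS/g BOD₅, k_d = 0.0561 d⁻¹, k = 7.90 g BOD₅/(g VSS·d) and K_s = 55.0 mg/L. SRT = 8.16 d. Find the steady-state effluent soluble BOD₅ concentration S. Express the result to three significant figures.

Effluent substrate depends only on kinetics and SRT: S = K_s(1 + k_d θ_c) / [θ_c(Yk − k_d) − 1] = 55.0 × (1 + 0.0561 × 8.16) / [8.16 × (0.431 × 7.90 − 0.0561) − 1] = 80.18 / 26.33 = 3.046 mg/L.

S ≈ 3.05 mg/L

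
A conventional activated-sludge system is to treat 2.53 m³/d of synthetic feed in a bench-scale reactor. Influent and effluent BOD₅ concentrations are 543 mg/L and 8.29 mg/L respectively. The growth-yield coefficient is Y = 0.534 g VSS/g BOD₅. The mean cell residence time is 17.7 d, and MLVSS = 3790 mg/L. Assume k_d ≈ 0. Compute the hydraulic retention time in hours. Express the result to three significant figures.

Biomass mass balance (decay neglected): V·X = Y·Q·(S₀ − S)·θ_c, so V = 0.534 × 2.53 × (543 − 8.29) × 17.7 / 3790 = 3.374 m³.
HRT = V/Q = 3.374 m³ / 2.53 m³·d⁻¹ = 1.334 d × 24 = 32.00 h.

τ ≈ 32.0 h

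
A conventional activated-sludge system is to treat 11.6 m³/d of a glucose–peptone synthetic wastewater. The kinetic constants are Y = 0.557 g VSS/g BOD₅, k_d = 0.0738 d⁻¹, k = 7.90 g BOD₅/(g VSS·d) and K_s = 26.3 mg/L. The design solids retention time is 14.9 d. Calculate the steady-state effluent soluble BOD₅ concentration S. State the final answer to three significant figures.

S ≈ 0.870 mg/L

For a completely mixed reactor with recycle the Lawrence–McCarty relation gives S = K_s·(1 + k_d·θ_c) / [θ_c·(Y·k − k_d) − 1] = 26.3 × (1 + 0.0738 × 14.9) / [14.9 × (0.557 × 7.90 − 0.0738) − 1] = 55.22 / 63.46 = 0.8701 mg/L.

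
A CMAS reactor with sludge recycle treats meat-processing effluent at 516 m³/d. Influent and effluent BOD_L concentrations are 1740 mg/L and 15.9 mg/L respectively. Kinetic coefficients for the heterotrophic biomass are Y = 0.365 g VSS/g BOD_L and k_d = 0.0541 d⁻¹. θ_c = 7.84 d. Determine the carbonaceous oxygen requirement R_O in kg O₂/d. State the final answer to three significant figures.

Observed yield with endogenous decay: Y_obs = Y / (1 + k_d·θ_c) = 0.365 / (1 + 0.0541 × 7.84) = 0.365 / 1.424 = 0.2563 g VSS/g BOD_L.
Mass of BOD_L removed per day: Q(S₀ − S) = 516 × 1724 g/m³ = 889.6 kg/d.
P_X = Y_obs·Q·(S₀ − S) = 0.2563 × 889.6 = 228.0 kg VSS/d.
Carbonaceous O₂ demand = substrate oxidised − cell-mass equivalent = 889.6 − 1.42 × 228.0 = 565.9 kg O₂/d.

R_O ≈ 566 kg O₂/d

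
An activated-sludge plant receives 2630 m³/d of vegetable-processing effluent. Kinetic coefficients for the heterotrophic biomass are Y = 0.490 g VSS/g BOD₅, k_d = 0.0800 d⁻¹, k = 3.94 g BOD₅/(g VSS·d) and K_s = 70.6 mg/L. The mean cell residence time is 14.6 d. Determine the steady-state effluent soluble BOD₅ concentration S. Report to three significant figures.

S ≈ 5.88 mg/L

Effluent substrate depends only on kinetics and SRT: S = K_s(1 + k_d θ_c) / [θ_c(Yk − k_d) − 1] = 70.6 × (1 + 0.0800 × 14.6) / [14.6 × (0.490 × 3.94 − 0.0800) − 1] = 153.1 / 26.02 = 5.883 mg/L.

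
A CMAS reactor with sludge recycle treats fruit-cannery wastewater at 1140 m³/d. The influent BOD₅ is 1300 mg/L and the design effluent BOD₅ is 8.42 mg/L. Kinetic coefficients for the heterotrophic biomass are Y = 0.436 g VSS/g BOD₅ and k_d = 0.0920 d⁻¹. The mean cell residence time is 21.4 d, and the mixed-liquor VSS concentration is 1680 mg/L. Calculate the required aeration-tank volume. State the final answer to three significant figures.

Steady-state biomass mass balance: V·X·(1 + k_d·θ_c) = Y·Q·(S₀ − S)·θ_c, so V = 0.436 × 1140 × (1300 − 8.42) × 21.4 / [1680 × (1 + 0.0920 × 21.4)] = 1.37×10^7 / 4988 = 2754 m³.

V ≈ 2750 m³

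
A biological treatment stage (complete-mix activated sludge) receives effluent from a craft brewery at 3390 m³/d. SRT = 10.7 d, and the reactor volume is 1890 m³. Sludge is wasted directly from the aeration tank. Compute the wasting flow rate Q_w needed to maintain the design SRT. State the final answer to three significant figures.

Q_w ≈ 177 m³/d

Wasting from the aeration tank: Q_w = V / θ_c = 1890 / 10.7 = 176.6 m³/d.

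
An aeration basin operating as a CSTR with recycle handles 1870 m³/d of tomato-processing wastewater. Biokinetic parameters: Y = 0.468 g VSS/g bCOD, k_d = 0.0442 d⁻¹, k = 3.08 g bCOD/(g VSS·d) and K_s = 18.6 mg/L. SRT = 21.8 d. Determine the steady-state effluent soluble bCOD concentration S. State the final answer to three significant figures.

S ≈ 1.24 mg/L

From the Monod/SRT balance for a CMAS, S = K_s·(1+k_d θ_c)/[θ_c·(Y k − k_d) − 1] = 18.6 × (1 + 0.0442 × 21.8) / [21.8 × (0.468 × 3.08 − 0.0442) − 1] = 36.52 / 29.46 = 1.240 mg/L.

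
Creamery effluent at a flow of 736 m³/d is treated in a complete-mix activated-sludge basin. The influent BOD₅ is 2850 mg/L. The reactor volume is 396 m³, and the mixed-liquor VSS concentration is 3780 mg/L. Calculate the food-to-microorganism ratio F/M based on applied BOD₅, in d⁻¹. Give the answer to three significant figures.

F/M ≈ 1.40 d⁻¹

Food-to-microorganism ratio F/M = Q S₀ / (V X) = 736 × 2850 / (396.0 × 3780) = 1.401 d⁻¹.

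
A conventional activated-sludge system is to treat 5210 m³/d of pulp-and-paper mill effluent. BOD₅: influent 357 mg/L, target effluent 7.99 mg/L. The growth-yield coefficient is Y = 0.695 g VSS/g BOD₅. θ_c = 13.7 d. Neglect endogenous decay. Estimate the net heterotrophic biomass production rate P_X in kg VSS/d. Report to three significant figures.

No decay correction is needed, so Y_obs = Y = 0.695.
Substrate removed = Q·(S₀ − S) = 5210 m³/d × (357 − 7.99) g/m³ = 1.82×10^6 g/d = 1818 kg/d.
So the net sludge growth is P_X = 0.6950 × 1818 = 1264 kg VSS/d.

P_X ≈ 1260 kg VSS/d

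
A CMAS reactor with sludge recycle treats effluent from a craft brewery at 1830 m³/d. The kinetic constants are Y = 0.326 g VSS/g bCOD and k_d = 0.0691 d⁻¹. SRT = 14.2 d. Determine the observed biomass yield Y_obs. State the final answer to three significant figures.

Correct the yield for decay: Y_obs = Y/(1 + k_d θ_c) = 0.326 / (1 + 0.0691 × 14.2) = 0.326 / 1.981 = 0.1645.

Y_obs ≈ 0.165 g VSS/g bCOD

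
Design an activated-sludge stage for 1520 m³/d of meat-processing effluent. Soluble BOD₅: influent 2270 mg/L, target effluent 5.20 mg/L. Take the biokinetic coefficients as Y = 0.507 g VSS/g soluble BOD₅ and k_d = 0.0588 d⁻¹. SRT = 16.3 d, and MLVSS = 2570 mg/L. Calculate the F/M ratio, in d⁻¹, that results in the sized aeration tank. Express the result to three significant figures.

From the SRT design equation V = Y Q (S₀−S) θ_c / [X (1 + k_d θ_c)] = 0.507 × 1520 × (2270 − 5.20) × 16.3 / [2570 × (1 + 0.0588 × 16.3)] = 2.84×10^7 / 5033 = 5652 m³.
F/M = applied load / biomass = Q·S₀/(V·X) = 1520 × 2270 / (5652 × 2570) = 0.2375 d⁻¹.

F/M ≈ 0.238 d⁻¹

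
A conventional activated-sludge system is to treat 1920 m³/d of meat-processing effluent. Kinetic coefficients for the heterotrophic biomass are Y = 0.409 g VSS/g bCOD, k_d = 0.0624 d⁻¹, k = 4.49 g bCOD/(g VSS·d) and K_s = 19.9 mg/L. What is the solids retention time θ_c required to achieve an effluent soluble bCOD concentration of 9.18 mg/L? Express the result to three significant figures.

From 1/θ_c = Y·k·S/(K_s + S) − k_d: Y·k·S/(K_s+S) = 0.409 × 4.49 × 9.18 / (19.9 + 9.18) = 0.5797 d⁻¹.
1/θ_c = 0.5797 − 0.0624 = 0.5173 d⁻¹, so θ_c = 1.933 d.

θ_c ≈ 1.93 d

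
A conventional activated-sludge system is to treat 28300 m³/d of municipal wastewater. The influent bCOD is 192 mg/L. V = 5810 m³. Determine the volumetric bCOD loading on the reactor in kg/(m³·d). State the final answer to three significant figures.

L_v ≈ 0.935 kg bCOD/(m³·d)

Volumetric loading L_v = Q·S₀ / V = 28300 × 192 g/m³ / 5810 m³ = 935.2 g/(m³·d) = 0.9352 kg bCOD/(m³·d).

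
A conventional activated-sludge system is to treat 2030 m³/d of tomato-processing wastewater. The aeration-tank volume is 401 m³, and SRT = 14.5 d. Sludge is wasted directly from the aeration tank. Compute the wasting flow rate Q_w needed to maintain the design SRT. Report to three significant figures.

Wasting from the aeration tank: Q_w = V / θ_c = 401.0 / 14.5 = 27.66 m³/d.

Q_w ≈ 27.7 m³/d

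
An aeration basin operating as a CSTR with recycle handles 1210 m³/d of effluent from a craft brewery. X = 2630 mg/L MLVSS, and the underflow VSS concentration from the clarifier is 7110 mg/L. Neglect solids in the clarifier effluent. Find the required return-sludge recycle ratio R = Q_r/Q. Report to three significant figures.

Mass balance around the secondary clarifier (neglecting effluent solids): R = X / (X_r − X) = 2630 / (7110 − 2630) = 0.5871.

R ≈ 0.587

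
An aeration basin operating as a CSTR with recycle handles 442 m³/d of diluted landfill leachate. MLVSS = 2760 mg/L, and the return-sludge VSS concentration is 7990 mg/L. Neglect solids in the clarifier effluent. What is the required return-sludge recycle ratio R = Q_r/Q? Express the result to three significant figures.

R ≈ 0.528

Mass balance around the secondary clarifier (neglecting effluent solids): R = X / (X_r − X) = 2760 / (7990 − 2760) = 0.5277.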